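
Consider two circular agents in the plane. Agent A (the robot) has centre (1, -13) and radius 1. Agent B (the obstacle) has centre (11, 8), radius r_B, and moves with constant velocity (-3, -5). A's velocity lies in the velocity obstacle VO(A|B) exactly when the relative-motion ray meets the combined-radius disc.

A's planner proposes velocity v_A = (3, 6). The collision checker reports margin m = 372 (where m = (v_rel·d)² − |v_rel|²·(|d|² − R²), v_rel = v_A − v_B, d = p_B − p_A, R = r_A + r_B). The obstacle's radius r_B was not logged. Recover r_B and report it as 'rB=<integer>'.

m = 372
d = (10, 21);  v_rel = (6, 11),  |v_rel|² = 157
v_rel×d = (6)·(21) − (11)·(10) = 16
since m = R²·157 − 16²:  R² = (256 + 372) / 157 = 4
R = √4 = 2  ⇒  r_B = 2 − 1 = 1

rB=1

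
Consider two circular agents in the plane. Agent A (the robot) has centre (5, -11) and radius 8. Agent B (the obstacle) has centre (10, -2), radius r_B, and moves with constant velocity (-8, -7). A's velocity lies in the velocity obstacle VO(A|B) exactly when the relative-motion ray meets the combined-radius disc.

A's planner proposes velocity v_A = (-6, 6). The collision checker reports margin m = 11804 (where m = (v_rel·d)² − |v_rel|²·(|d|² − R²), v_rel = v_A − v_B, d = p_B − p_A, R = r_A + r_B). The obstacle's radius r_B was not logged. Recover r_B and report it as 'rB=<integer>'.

m = 11804
d = (5, 9);  v_rel = (2, 13),  |v_rel|² = 173
v_rel×d = (2)·(9) − (13)·(5) = -47
since m = R²·173 − (-47)²:  R² = (2209 + 11804) / 173 = 81
R = √81 = 9  ⇒  r_B = 9 − 8 = 1

rB=1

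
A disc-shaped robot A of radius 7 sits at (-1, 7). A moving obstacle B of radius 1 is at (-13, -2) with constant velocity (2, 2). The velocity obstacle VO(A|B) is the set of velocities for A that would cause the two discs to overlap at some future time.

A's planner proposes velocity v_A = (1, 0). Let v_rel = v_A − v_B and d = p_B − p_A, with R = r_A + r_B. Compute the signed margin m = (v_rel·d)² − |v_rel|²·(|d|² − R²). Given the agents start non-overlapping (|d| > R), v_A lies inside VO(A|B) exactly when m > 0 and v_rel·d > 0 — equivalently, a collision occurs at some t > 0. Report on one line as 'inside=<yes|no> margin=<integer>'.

d = (-12, -9),  |d|² = 225;  R = 7+1 = 8,  c = 225−8² = 161
v_rel = (-1, -2),  |v_rel|² = 5;  v_rel·d = (-1)·(-12) + (-2)·(-9) = 30
5·t² − 60·t + 161 = 0  ⇒  m = 30² − 5·161 = 95
m = 95 > 0,  v_rel·d = 30 > 0  ⇒  inside

inside=yes margin=95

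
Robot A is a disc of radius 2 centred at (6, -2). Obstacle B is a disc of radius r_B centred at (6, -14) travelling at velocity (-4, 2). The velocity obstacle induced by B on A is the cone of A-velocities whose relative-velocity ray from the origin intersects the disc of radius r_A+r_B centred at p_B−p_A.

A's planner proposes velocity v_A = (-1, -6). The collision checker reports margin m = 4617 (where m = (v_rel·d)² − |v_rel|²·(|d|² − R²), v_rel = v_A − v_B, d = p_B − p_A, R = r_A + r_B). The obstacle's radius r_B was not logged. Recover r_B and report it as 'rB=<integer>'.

m = 4617
d = (0, -12);  v_rel = (3, -8),  |v_rel|² = 73
v_rel×d = (3)·(-12) − (-8)·(0) = -36
since m = R²·73 − (-36)²:  R² = (1296 + 4617) / 73 = 81
R = √81 = 9  ⇒  r_B = 9 − 2 = 7

rB=7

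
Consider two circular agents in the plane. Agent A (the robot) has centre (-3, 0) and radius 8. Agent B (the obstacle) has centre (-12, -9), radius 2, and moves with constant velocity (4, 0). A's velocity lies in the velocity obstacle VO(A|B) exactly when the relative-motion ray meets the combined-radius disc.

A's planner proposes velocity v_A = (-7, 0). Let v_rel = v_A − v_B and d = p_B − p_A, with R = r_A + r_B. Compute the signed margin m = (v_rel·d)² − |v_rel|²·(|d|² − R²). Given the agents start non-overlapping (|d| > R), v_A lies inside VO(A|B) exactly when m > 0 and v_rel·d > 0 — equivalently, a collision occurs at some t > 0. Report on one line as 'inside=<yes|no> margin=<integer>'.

d = (-9, -9),  |d|² = 162;  R = 8+2 = 10,  c = 162−10² = 62
v_rel = (-11, 0),  |v_rel|² = 121;  v_rel·d = (-11)·(-9) + (0)·(-9) = 99
121·t² − 198·t + 62 = 0  ⇒  m = 99² − 121·62 = 2299
m = 2299 > 0,  v_rel·d = 99 > 0  ⇒  inside

inside=yes margin=2299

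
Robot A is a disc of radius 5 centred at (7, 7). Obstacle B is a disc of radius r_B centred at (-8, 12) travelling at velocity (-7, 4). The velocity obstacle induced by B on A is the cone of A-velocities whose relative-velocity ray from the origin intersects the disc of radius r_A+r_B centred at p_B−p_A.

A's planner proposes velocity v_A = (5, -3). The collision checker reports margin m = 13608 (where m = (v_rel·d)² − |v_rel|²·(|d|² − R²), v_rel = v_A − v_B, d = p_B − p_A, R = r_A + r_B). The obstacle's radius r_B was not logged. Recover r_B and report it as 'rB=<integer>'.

m = 13608
d = (-15, 5);  v_rel = (12, -7),  |v_rel|² = 193
v_rel×d = (12)·(5) − (-7)·(-15) = -45
since m = R²·193 − (-45)²:  R² = (2025 + 13608) / 193 = 81
R = √81 = 9  ⇒  r_B = 9 − 5 = 4

rB=4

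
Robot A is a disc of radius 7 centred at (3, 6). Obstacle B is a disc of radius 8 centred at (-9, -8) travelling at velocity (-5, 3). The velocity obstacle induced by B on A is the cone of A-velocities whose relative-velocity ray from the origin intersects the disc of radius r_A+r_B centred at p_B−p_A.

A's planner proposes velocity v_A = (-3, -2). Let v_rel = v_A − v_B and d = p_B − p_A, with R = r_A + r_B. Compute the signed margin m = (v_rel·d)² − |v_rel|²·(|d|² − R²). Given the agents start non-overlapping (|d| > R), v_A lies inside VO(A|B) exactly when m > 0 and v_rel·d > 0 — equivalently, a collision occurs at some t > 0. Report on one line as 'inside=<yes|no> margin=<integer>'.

d = (-12, -14),  |d|² = 340;  R = 7+8 = 15,  c = 340−15² = 115
v_rel = (2, -5),  |v_rel|² = 29;  v_rel·d = (2)·(-12) + (-5)·(-14) = 46
29·t² − 92·t + 115 = 0  ⇒  m = 46² − 29·115 = -1219
m = -1219 < 0,  v_rel·d = 46 > 0  ⇒  outside

inside=no margin=-1219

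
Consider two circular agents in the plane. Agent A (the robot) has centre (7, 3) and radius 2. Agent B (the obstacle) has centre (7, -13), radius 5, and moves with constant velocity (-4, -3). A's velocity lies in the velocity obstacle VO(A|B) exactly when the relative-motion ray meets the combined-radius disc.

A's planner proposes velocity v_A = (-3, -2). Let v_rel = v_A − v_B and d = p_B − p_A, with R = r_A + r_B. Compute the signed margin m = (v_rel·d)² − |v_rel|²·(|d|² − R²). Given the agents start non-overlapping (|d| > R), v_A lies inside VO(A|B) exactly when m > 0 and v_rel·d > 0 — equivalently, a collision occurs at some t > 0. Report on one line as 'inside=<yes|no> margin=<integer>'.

d = (0, -16),  |d|² = 256;  R = 2+5 = 7,  c = 256−7² = 207
v_rel = (1, 1),  |v_rel|² = 2;  v_rel·d = (1)·(0) + (1)·(-16) = -16
2·t² + 32·t + 207 = 0  ⇒  m = (-16)² − 2·207 = -158
m = -158 < 0,  v_rel·d = -16 < 0  ⇒  outside

inside=no margin=-158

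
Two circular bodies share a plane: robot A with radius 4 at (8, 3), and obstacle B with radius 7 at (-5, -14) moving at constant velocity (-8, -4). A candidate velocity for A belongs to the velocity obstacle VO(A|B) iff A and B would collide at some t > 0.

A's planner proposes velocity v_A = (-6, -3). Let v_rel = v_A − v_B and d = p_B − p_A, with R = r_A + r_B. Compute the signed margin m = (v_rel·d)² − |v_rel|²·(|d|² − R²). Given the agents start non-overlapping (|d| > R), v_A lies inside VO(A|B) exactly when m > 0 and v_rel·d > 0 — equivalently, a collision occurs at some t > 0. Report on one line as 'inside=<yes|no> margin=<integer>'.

d = (-13, -17),  |d|² = 458;  R = 4+7 = 11,  c = 458−11² = 337
v_rel = (2, 1),  |v_rel|² = 5;  v_rel·d = (2)·(-13) + (1)·(-17) = -43
5·t² + 86·t + 337 = 0  ⇒  m = (-43)² − 5·337 = 164
m = 164 > 0,  v_rel·d = -43 < 0  ⇒  outside

inside=no margin=164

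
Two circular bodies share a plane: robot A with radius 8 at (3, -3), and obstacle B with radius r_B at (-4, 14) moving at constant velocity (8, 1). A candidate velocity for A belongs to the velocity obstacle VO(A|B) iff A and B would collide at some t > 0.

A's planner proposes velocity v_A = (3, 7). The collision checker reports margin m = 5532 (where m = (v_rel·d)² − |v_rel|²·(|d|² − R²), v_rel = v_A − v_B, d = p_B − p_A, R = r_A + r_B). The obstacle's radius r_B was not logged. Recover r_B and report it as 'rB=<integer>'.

m = 5532
d = (-7, 17);  v_rel = (-5, 6),  |v_rel|² = 61
v_rel×d = (-5)·(17) − (6)·(-7) = -43
since m = R²·61 − (-43)²:  R² = (1849 + 5532) / 61 = 121
R = √121 = 11  ⇒  r_B = 11 − 8 = 3

rB=3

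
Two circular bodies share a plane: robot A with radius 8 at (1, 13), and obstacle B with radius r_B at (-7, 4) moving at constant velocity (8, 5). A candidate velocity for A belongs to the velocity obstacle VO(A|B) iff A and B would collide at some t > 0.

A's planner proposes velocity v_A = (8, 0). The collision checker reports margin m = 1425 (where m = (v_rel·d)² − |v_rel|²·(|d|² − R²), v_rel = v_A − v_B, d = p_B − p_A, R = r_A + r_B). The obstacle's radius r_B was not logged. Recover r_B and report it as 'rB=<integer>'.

m = 1425
d = (-8, -9);  v_rel = (0, -5),  |v_rel|² = 25
v_rel×d = (0)·(-9) − (-5)·(-8) = -40
since m = R²·25 − (-40)²:  R² = (1600 + 1425) / 25 = 121
R = √121 = 11  ⇒  r_B = 11 − 8 = 3

rB=3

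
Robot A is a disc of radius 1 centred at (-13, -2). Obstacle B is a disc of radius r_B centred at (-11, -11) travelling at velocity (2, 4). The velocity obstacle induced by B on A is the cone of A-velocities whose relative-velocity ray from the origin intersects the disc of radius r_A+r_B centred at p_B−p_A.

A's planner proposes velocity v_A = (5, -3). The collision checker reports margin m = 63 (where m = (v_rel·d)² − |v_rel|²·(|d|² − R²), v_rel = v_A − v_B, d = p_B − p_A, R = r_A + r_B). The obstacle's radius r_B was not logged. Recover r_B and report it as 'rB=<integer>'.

m = 63
d = (2, -9);  v_rel = (3, -7),  |v_rel|² = 58
v_rel×d = (3)·(-9) − (-7)·(2) = -13
since m = R²·58 − (-13)²:  R² = (169 + 63) / 58 = 4
R = √4 = 2  ⇒  r_B = 2 − 1 = 1

rB=1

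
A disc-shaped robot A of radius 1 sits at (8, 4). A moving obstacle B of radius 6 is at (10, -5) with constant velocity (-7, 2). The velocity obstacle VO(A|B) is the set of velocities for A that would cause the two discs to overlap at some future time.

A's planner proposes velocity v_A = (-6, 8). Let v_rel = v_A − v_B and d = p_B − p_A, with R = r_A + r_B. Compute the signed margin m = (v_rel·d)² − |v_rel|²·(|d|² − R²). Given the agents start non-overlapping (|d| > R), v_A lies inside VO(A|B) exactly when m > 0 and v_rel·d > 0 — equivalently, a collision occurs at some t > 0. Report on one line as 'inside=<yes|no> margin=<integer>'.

d = (2, -9),  |d|² = 85;  R = 1+6 = 7,  c = 85−7² = 36
v_rel = (1, 6),  |v_rel|² = 37;  v_rel·d = (1)·(2) + (6)·(-9) = -52
37·t² + 104·t + 36 = 0  ⇒  m = (-52)² − 37·36 = 1372
m = 1372 > 0,  v_rel·d = -52 < 0  ⇒  outside

inside=no margin=1372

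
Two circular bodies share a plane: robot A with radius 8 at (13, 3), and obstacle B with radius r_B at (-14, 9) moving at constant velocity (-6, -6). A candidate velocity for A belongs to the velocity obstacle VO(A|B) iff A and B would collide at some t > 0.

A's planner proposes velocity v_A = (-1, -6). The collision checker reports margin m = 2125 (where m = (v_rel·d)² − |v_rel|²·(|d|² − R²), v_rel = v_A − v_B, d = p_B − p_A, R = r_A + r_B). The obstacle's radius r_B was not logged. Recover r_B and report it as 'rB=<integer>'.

m = 2125
d = (-27, 6);  v_rel = (5, 0),  |v_rel|² = 25
v_rel×d = (5)·(6) − (0)·(-27) = 30
since m = R²·25 − 30²:  R² = (900 + 2125) / 25 = 121
R = √121 = 11  ⇒  r_B = 11 − 8 = 3

rB=3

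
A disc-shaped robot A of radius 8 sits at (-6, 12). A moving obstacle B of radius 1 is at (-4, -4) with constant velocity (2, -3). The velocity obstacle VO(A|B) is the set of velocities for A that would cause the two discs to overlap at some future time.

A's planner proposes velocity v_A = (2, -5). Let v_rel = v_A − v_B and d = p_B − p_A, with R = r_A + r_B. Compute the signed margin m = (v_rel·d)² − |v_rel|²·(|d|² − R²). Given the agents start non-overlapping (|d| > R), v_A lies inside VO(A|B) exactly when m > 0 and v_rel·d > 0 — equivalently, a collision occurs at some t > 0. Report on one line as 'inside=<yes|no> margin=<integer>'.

d = (2, -16),  |d|² = 260;  R = 8+1 = 9,  c = 260−9² = 179
v_rel = (0, -2),  |v_rel|² = 4;  v_rel·d = (0)·(2) + (-2)·(-16) = 32
4·t² − 64·t + 179 = 0  ⇒  m = 32² − 4·179 = 308
m = 308 > 0,  v_rel·d = 32 > 0  ⇒  inside

inside=yes margin=308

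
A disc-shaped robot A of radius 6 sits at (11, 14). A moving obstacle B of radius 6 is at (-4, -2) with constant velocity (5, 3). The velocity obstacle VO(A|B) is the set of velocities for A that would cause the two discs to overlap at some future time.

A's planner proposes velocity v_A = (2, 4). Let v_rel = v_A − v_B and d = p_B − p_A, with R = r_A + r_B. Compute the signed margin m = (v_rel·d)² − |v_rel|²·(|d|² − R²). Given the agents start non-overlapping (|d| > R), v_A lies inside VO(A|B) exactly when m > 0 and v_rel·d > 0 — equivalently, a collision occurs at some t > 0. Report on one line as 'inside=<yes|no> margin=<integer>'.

d = (-15, -16),  |d|² = 481;  R = 6+6 = 12,  c = 481−12² = 337
v_rel = (-3, 1),  |v_rel|² = 10;  v_rel·d = (-3)·(-15) + (1)·(-16) = 29
10·t² − 58·t + 337 = 0  ⇒  m = 29² − 10·337 = -2529
m = -2529 < 0,  v_rel·d = 29 > 0  ⇒  outside

inside=no margin=-2529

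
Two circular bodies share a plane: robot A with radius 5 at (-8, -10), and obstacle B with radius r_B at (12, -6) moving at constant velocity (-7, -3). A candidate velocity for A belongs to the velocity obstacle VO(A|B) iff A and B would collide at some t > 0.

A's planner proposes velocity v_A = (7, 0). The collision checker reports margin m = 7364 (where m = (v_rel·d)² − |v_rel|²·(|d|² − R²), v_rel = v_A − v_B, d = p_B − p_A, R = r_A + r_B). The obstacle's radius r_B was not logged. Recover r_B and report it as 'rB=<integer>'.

m = 7364
d = (20, 4);  v_rel = (14, 3),  |v_rel|² = 205
v_rel×d = (14)·(4) − (3)·(20) = -4
since m = R²·205 − (-4)²:  R² = (16 + 7364) / 205 = 36
R = √36 = 6  ⇒  r_B = 6 − 5 = 1

rB=1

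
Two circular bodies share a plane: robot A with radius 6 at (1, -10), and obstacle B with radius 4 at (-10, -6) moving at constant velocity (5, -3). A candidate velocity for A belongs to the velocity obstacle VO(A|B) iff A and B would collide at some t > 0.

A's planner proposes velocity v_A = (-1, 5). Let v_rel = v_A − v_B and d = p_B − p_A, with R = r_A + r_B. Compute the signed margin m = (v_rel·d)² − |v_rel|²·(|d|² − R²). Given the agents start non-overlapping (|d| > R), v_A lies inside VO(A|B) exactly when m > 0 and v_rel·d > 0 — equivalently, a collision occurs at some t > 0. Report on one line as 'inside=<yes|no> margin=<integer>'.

d = (-11, 4),  |d|² = 137;  R = 6+4 = 10,  c = 137−10² = 37
v_rel = (-6, 8),  |v_rel|² = 100;  v_rel·d = (-6)·(-11) + (8)·(4) = 98
100·t² − 196·t + 37 = 0  ⇒  m = 98² − 100·37 = 5904
m = 5904 > 0,  v_rel·d = 98 > 0  ⇒  inside

inside=yes margin=5904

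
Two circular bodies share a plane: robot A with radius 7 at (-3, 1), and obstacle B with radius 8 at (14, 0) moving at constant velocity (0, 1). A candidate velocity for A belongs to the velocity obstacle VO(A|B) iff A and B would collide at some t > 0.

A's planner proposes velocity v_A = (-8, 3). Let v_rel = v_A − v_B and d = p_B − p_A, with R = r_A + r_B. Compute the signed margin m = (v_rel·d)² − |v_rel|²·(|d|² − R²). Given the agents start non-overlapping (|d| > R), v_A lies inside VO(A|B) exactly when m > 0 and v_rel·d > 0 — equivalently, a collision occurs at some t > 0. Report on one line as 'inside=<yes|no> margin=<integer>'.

d = (17, -1),  |d|² = 290;  R = 7+8 = 15,  c = 290−15² = 65
v_rel = (-8, 2),  |v_rel|² = 68;  v_rel·d = (-8)·(17) + (2)·(-1) = -138
68·t² + 276·t + 65 = 0  ⇒  m = (-138)² − 68·65 = 14624
m = 14624 > 0,  v_rel·d = -138 < 0  ⇒  outside

inside=no margin=14624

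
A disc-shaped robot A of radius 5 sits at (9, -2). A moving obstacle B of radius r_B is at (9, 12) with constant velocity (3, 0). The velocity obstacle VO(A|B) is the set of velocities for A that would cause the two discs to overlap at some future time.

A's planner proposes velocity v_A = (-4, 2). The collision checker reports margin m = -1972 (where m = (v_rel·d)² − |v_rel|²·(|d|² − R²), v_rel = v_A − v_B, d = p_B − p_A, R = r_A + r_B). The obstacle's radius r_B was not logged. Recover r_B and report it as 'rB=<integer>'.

m = -1972
d = (0, 14);  v_rel = (-7, 2),  |v_rel|² = 53
v_rel×d = (-7)·(14) − (2)·(0) = -98
since m = R²·53 − (-98)²:  R² = (9604 + -1972) / 53 = 144
R = √144 = 12  ⇒  r_B = 12 − 5 = 7

rB=7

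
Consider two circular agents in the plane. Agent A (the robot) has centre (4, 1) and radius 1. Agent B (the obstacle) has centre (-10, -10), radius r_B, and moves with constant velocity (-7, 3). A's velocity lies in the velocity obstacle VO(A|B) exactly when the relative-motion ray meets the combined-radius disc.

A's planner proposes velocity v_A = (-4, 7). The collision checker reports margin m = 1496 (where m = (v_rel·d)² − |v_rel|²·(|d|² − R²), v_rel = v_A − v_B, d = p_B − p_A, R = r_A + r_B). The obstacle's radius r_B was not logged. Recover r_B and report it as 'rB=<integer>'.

m = 1496
d = (-14, -11);  v_rel = (3, 4),  |v_rel|² = 25
v_rel×d = (3)·(-11) − (4)·(-14) = 23
since m = R²·25 − 23²:  R² = (529 + 1496) / 25 = 81
R = √81 = 9  ⇒  r_B = 9 − 1 = 8

rB=8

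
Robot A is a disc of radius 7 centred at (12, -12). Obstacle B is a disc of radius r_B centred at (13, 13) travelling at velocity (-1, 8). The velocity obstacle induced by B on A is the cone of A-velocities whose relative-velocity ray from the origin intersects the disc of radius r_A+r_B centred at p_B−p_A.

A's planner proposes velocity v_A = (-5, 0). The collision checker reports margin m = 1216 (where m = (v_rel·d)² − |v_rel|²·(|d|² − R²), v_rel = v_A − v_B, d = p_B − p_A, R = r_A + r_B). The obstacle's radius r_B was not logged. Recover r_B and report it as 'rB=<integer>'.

m = 1216
d = (1, 25);  v_rel = (-4, -8),  |v_rel|² = 80
v_rel×d = (-4)·(25) − (-8)·(1) = -92
since m = R²·80 − (-92)²:  R² = (8464 + 1216) / 80 = 121
R = √121 = 11  ⇒  r_B = 11 − 7 = 4

rB=4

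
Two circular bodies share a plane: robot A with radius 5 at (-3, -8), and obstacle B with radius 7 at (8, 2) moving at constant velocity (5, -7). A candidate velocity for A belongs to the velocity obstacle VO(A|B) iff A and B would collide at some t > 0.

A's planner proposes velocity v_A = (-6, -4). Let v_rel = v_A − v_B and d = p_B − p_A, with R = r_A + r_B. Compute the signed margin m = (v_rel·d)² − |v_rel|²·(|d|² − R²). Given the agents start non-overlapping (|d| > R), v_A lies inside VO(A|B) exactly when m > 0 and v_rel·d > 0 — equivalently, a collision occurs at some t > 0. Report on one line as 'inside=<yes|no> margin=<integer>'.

d = (11, 10),  |d|² = 221;  R = 5+7 = 12,  c = 221−12² = 77
v_rel = (-11, 3),  |v_rel|² = 130;  v_rel·d = (-11)·(11) + (3)·(10) = -91
130·t² + 182·t + 77 = 0  ⇒  m = (-91)² − 130·77 = -1729
m = -1729 < 0,  v_rel·d = -91 < 0  ⇒  outside

inside=no margin=-1729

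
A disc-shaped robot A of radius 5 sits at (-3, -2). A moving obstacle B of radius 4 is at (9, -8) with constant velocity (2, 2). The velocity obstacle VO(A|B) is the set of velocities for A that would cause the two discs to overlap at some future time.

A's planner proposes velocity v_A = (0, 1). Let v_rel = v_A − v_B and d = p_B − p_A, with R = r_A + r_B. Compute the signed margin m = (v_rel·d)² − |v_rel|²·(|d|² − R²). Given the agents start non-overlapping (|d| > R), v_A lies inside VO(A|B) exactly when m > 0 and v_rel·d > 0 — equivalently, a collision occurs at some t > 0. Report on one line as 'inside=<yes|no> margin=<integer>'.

d = (12, -6),  |d|² = 180;  R = 5+4 = 9,  c = 180−9² = 99
v_rel = (-2, -1),  |v_rel|² = 5;  v_rel·d = (-2)·(12) + (-1)·(-6) = -18
5·t² + 36·t + 99 = 0  ⇒  m = (-18)² − 5·99 = -171
m = -171 < 0,  v_rel·d = -18 < 0  ⇒  outside

inside=no margin=-171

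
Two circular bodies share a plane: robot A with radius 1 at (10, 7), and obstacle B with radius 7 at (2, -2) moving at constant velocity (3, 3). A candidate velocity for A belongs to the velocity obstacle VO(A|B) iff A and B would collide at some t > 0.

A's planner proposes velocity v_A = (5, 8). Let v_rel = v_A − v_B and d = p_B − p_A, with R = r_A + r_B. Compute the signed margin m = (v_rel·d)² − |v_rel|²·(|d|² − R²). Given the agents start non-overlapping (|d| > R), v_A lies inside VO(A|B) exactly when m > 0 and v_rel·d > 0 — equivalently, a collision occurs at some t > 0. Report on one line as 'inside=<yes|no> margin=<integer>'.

d = (-8, -9),  |d|² = 145;  R = 1+7 = 8,  c = 145−8² = 81
v_rel = (2, 5),  |v_rel|² = 29;  v_rel·d = (2)·(-8) + (5)·(-9) = -61
29·t² + 122·t + 81 = 0  ⇒  m = (-61)² − 29·81 = 1372
m = 1372 > 0,  v_rel·d = -61 < 0  ⇒  outside

inside=no margin=1372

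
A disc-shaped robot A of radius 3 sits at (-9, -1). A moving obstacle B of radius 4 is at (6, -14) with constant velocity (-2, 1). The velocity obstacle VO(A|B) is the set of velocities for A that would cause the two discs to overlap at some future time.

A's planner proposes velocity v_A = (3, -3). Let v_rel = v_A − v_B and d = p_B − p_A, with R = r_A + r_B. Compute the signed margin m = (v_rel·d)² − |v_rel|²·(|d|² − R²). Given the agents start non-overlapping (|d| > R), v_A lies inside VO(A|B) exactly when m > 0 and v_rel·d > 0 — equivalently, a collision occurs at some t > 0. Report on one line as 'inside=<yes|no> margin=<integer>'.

d = (15, -13),  |d|² = 394;  R = 3+4 = 7,  c = 394−7² = 345
v_rel = (5, -4),  |v_rel|² = 41;  v_rel·d = (5)·(15) + (-4)·(-13) = 127
41·t² − 254·t + 345 = 0  ⇒  m = 127² − 41·345 = 1984
m = 1984 > 0,  v_rel·d = 127 > 0  ⇒  inside

inside=yes margin=1984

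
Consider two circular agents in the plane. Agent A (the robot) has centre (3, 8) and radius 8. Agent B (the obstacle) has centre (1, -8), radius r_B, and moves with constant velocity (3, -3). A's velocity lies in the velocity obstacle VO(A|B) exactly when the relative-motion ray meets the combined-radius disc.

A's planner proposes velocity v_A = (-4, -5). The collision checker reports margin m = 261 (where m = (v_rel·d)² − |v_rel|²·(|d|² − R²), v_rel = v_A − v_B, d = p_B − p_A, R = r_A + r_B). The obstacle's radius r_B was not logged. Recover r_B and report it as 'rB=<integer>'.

m = 261
d = (-2, -16);  v_rel = (-7, -2),  |v_rel|² = 53
v_rel×d = (-7)·(-16) − (-2)·(-2) = 108
since m = R²·53 − 108²:  R² = (11664 + 261) / 53 = 225
R = √225 = 15  ⇒  r_B = 15 − 8 = 7

rB=7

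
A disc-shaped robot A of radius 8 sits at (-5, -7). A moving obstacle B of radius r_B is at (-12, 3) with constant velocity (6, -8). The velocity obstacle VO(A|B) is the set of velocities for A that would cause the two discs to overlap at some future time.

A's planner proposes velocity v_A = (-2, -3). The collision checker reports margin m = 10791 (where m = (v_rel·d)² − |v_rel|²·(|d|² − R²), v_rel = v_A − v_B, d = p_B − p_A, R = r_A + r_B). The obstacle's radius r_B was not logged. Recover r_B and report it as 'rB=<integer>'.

m = 10791
d = (-7, 10);  v_rel = (-8, 5),  |v_rel|² = 89
v_rel×d = (-8)·(10) − (5)·(-7) = -45
since m = R²·89 − (-45)²:  R² = (2025 + 10791) / 89 = 144
R = √144 = 12  ⇒  r_B = 12 − 8 = 4

rB=4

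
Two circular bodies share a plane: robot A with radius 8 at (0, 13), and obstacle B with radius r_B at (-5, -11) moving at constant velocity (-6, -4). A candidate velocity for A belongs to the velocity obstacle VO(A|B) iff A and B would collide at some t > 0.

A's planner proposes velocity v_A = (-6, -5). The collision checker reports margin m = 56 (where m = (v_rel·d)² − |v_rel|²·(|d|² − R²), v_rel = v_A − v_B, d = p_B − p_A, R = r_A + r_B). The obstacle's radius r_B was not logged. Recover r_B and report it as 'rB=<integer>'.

m = 56
d = (-5, -24);  v_rel = (0, -1),  |v_rel|² = 1
v_rel×d = (0)·(-24) − (-1)·(-5) = -5
since m = R²·1 − (-5)²:  R² = (25 + 56) / 1 = 81
R = √81 = 9  ⇒  r_B = 9 − 8 = 1

rB=1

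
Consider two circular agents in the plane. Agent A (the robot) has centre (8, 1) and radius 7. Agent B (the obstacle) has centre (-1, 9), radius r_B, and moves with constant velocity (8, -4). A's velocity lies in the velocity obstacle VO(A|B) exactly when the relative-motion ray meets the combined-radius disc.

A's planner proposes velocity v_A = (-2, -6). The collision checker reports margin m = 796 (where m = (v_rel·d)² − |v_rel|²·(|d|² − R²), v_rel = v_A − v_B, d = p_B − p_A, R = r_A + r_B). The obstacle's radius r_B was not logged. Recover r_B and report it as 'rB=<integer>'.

m = 796
d = (-9, 8);  v_rel = (-10, -2),  |v_rel|² = 104
v_rel×d = (-10)·(8) − (-2)·(-9) = -98
since m = R²·104 − (-98)²:  R² = (9604 + 796) / 104 = 100
R = √100 = 10  ⇒  r_B = 10 − 7 = 3

rB=3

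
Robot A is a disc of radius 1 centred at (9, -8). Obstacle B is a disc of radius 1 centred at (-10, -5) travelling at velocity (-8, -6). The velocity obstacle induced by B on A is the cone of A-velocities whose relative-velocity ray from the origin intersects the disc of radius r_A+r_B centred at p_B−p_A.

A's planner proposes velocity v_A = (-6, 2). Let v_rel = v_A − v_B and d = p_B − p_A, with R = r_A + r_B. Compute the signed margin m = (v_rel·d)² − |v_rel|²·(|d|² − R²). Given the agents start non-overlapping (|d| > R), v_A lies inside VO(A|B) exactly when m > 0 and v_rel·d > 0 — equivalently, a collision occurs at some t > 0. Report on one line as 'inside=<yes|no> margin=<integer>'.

d = (-19, 3),  |d|² = 370;  R = 1+1 = 2,  c = 370−2² = 366
v_rel = (2, 8),  |v_rel|² = 68;  v_rel·d = (2)·(-19) + (8)·(3) = -14
68·t² + 28·t + 366 = 0  ⇒  m = (-14)² − 68·366 = -24692
m = -24692 < 0,  v_rel·d = -14 < 0  ⇒  outside

inside=no margin=-24692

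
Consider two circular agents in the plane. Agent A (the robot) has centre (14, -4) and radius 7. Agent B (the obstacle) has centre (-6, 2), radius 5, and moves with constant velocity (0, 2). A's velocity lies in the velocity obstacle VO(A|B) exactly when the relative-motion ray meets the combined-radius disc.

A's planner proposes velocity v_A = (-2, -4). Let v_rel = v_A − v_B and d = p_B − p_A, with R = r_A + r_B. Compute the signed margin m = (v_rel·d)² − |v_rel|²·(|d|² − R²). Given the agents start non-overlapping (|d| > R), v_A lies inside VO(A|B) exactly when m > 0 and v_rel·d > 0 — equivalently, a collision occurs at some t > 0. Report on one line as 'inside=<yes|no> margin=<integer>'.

d = (-20, 6),  |d|² = 436;  R = 7+5 = 12,  c = 436−12² = 292
v_rel = (-2, -6),  |v_rel|² = 40;  v_rel·d = (-2)·(-20) + (-6)·(6) = 4
40·t² − 8·t + 292 = 0  ⇒  m = 4² − 40·292 = -11664
m = -11664 < 0,  v_rel·d = 4 > 0  ⇒  outside

inside=no margin=-11664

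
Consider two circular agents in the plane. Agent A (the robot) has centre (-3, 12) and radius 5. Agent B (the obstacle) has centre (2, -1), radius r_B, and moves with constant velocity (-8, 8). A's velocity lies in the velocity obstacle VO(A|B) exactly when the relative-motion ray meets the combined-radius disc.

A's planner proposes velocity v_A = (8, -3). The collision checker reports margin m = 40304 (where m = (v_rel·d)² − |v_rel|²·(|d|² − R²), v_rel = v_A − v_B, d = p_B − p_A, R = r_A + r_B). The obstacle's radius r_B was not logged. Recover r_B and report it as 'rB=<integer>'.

m = 40304
d = (5, -13);  v_rel = (16, -11),  |v_rel|² = 377
v_rel×d = (16)·(-13) − (-11)·(5) = -153
since m = R²·377 − (-153)²:  R² = (23409 + 40304) / 377 = 169
R = √169 = 13  ⇒  r_B = 13 − 5 = 8

rB=8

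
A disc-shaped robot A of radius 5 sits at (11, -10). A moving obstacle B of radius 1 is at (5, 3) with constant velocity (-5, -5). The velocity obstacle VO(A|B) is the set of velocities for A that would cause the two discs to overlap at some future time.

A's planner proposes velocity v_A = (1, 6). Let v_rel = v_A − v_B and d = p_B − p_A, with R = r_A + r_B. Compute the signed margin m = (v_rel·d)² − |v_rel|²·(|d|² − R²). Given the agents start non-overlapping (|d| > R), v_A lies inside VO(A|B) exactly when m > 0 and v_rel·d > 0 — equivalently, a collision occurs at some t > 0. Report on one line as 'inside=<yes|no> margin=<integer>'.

d = (-6, 13),  |d|² = 205;  R = 5+1 = 6,  c = 205−6² = 169
v_rel = (6, 11),  |v_rel|² = 157;  v_rel·d = (6)·(-6) + (11)·(13) = 107
157·t² − 214·t + 169 = 0  ⇒  m = 107² − 157·169 = -15084
m = -15084 < 0,  v_rel·d = 107 > 0  ⇒  outside

inside=no margin=-15084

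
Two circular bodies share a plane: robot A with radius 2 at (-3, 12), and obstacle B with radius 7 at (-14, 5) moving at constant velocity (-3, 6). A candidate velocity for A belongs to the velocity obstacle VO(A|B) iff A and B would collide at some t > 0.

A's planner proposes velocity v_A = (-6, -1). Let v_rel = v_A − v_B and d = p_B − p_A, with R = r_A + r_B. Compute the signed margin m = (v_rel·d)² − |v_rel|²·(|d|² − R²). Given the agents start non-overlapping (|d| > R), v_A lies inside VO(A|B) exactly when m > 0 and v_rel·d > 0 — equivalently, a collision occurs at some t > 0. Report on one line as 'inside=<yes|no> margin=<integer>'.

d = (-11, -7),  |d|² = 170;  R = 2+7 = 9,  c = 170−9² = 89
v_rel = (-3, -7),  |v_rel|² = 58;  v_rel·d = (-3)·(-11) + (-7)·(-7) = 82
58·t² − 164·t + 89 = 0  ⇒  m = 82² − 58·89 = 1562
m = 1562 > 0,  v_rel·d = 82 > 0  ⇒  inside

inside=yes margin=1562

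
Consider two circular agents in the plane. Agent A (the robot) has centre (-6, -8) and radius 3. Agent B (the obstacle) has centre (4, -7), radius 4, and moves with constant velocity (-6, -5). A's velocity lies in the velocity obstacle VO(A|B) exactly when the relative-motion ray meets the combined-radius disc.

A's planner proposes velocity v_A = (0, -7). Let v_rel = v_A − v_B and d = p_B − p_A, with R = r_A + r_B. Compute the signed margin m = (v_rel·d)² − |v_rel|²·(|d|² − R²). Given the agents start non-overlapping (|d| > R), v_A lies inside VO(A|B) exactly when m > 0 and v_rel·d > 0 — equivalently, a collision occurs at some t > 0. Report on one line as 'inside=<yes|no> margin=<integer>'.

d = (10, 1),  |d|² = 101;  R = 3+4 = 7,  c = 101−7² = 52
v_rel = (6, -2),  |v_rel|² = 40;  v_rel·d = (6)·(10) + (-2)·(1) = 58
40·t² − 116·t + 52 = 0  ⇒  m = 58² − 40·52 = 1284
m = 1284 > 0,  v_rel·d = 58 > 0  ⇒  inside

inside=yes margin=1284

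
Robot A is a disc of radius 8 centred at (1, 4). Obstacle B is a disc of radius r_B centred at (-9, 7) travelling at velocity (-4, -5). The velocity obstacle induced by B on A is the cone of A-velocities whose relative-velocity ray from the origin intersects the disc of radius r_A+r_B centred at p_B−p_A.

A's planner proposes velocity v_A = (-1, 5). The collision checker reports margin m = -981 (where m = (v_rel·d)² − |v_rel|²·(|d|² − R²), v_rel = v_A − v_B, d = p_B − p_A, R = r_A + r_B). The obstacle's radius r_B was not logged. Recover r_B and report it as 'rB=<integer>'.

m = -981
d = (-10, 3);  v_rel = (3, 10),  |v_rel|² = 109
v_rel×d = (3)·(3) − (10)·(-10) = 109
since m = R²·109 − 109²:  R² = (11881 + -981) / 109 = 100
R = √100 = 10  ⇒  r_B = 10 − 8 = 2

rB=2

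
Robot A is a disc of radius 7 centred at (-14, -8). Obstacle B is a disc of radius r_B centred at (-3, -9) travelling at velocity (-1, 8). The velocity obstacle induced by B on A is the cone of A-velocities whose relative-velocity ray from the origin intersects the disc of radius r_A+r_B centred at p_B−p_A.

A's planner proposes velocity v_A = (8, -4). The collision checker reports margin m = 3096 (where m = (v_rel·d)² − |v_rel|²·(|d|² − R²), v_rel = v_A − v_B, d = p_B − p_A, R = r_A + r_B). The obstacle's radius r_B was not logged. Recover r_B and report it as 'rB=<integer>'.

m = 3096
d = (11, -1);  v_rel = (9, -12),  |v_rel|² = 225
v_rel×d = (9)·(-1) − (-12)·(11) = 123
since m = R²·225 − 123²:  R² = (15129 + 3096) / 225 = 81
R = √81 = 9  ⇒  r_B = 9 − 7 = 2

rB=2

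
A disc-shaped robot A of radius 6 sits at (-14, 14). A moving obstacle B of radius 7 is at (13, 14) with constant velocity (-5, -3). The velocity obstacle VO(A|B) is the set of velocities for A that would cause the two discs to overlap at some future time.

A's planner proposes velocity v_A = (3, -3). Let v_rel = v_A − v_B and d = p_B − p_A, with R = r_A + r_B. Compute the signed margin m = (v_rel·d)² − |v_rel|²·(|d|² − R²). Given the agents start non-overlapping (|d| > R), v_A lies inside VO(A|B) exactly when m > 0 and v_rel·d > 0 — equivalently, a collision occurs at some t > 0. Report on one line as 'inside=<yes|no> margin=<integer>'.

d = (27, 0),  |d|² = 729;  R = 6+7 = 13,  c = 729−13² = 560
v_rel = (8, 0),  |v_rel|² = 64;  v_rel·d = (8)·(27) + (0)·(0) = 216
64·t² − 432·t + 560 = 0  ⇒  m = 216² − 64·560 = 10816
m = 10816 > 0,  v_rel·d = 216 > 0  ⇒  inside

inside=yes margin=10816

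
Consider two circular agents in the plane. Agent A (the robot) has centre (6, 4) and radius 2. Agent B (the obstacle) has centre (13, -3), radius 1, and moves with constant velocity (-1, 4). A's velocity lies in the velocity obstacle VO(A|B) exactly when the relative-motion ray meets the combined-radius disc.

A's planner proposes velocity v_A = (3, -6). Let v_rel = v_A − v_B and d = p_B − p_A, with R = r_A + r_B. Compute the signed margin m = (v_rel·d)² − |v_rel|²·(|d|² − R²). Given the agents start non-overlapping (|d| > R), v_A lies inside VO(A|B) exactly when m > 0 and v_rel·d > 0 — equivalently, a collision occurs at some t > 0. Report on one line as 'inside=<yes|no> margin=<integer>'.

d = (7, -7),  |d|² = 98;  R = 2+1 = 3,  c = 98−3² = 89
v_rel = (4, -10),  |v_rel|² = 116;  v_rel·d = (4)·(7) + (-10)·(-7) = 98
116·t² − 196·t + 89 = 0  ⇒  m = 98² − 116·89 = -720
m = -720 < 0,  v_rel·d = 98 > 0  ⇒  outside

inside=no margin=-720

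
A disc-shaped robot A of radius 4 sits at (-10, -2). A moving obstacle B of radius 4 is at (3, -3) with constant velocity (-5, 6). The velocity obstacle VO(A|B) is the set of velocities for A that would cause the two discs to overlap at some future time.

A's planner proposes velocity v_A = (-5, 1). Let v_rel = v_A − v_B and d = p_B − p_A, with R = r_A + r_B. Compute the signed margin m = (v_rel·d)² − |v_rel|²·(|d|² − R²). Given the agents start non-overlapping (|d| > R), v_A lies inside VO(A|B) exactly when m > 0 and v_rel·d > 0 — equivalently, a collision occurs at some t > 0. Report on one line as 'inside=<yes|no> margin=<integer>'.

d = (13, -1),  |d|² = 170;  R = 4+4 = 8,  c = 170−8² = 106
v_rel = (0, -5),  |v_rel|² = 25;  v_rel·d = (0)·(13) + (-5)·(-1) = 5
25·t² − 10·t + 106 = 0  ⇒  m = 5² − 25·106 = -2625
m = -2625 < 0,  v_rel·d = 5 > 0  ⇒  outside

inside=no margin=-2625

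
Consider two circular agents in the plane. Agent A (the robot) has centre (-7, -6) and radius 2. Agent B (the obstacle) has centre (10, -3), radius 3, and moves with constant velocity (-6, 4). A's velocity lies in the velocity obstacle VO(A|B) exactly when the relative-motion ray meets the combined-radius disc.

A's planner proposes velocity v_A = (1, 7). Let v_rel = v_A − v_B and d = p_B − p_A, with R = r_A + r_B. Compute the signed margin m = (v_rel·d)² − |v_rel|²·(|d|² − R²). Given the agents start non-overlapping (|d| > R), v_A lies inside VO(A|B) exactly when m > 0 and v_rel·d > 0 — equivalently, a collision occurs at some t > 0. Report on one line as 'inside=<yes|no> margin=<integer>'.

d = (17, 3),  |d|² = 298;  R = 2+3 = 5,  c = 298−5² = 273
v_rel = (7, 3),  |v_rel|² = 58;  v_rel·d = (7)·(17) + (3)·(3) = 128
58·t² − 256·t + 273 = 0  ⇒  m = 128² − 58·273 = 550
m = 550 > 0,  v_rel·d = 128 > 0  ⇒  inside

inside=yes margin=550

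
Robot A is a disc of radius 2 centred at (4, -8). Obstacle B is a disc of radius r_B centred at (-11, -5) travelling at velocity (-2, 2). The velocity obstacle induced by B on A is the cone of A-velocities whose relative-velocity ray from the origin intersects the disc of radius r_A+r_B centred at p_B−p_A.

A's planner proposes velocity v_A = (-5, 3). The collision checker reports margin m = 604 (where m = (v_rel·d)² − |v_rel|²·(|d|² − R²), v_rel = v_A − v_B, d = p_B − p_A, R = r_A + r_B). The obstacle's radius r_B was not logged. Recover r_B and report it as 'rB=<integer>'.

m = 604
d = (-15, 3);  v_rel = (-3, 1),  |v_rel|² = 10
v_rel×d = (-3)·(3) − (1)·(-15) = 6
since m = R²·10 − 6²:  R² = (36 + 604) / 10 = 64
R = √64 = 8  ⇒  r_B = 8 − 2 = 6

rB=6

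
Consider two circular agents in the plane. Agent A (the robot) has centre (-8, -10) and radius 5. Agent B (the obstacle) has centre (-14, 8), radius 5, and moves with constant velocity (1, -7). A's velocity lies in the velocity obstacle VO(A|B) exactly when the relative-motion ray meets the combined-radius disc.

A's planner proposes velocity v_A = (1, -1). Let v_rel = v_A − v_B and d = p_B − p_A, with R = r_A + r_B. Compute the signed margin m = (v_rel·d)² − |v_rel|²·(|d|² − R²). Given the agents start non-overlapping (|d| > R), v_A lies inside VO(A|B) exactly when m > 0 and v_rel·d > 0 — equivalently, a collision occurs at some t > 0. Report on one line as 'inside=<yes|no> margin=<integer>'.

d = (-6, 18),  |d|² = 360;  R = 5+5 = 10,  c = 360−10² = 260
v_rel = (0, 6),  |v_rel|² = 36;  v_rel·d = (0)·(-6) + (6)·(18) = 108
36·t² − 216·t + 260 = 0  ⇒  m = 108² − 36·260 = 2304
m = 2304 > 0,  v_rel·d = 108 > 0  ⇒  inside

inside=yes margin=2304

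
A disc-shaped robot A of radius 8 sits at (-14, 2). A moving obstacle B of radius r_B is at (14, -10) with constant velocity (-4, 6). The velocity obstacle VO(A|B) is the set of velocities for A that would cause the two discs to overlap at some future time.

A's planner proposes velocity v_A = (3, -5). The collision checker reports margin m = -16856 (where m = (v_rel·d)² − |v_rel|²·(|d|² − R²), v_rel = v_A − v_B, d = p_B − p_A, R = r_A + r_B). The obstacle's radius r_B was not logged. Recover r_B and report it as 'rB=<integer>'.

m = -16856
d = (28, -12);  v_rel = (7, -11),  |v_rel|² = 170
v_rel×d = (7)·(-12) − (-11)·(28) = 224
since m = R²·170 − 224²:  R² = (50176 + -16856) / 170 = 196
R = √196 = 14  ⇒  r_B = 14 − 8 = 6

rB=6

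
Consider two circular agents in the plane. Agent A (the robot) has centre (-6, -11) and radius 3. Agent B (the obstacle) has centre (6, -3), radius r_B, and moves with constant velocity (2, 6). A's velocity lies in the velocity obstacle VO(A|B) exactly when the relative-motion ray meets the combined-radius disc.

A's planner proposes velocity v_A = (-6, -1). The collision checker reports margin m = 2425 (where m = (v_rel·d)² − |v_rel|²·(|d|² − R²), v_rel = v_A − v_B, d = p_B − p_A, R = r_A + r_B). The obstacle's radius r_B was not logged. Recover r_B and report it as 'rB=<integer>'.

m = 2425
d = (12, 8);  v_rel = (-8, -7),  |v_rel|² = 113
v_rel×d = (-8)·(8) − (-7)·(12) = 20
since m = R²·113 − 20²:  R² = (400 + 2425) / 113 = 25
R = √25 = 5  ⇒  r_B = 5 − 3 = 2

rB=2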